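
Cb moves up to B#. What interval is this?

doubly augmented seventh

Counting letters C–D–E–F–G–A–B gives a seventh.
Cb→B# = 13 semitones, 2 wider than the major seventh (11), so doubly augmented.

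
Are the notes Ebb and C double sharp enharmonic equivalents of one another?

Ebb is pitch class 2; C## is pitch class 2.
All spellings map to pitch class 2, so they are enharmonically equivalent.

Yes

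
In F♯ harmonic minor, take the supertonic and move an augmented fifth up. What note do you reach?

D##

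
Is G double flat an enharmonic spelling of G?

No

Two spellings are enharmonically equivalent only if they share a pitch class.
Here Gbb → 5, G → 7; 5 ≠ 7, so they are not.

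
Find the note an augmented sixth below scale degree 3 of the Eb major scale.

Bbb

Scale degree 3 of Eb major is G.
An augmented sixth (10 semitones) below G lands on the letter B, giving Bbb.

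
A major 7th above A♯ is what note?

A seventh above A lands on the letter G.
A major seventh spans 11 semitones, so A# moves to pitch class 9. On the letter G that is G##.

G##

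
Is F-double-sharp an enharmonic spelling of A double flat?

Yes

F## = pitch class 7 and Abb = pitch class 7 — the same pitch class, so they are enharmonic equivalents.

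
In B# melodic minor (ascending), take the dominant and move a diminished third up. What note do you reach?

A

The dominant of B# melodic minor (ascending) is F##.
A diminished third (2 semitones) above F## lands on the letter A, giving A.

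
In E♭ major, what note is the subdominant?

Ab

Degree 4 takes the letter 3 steps above E, which is A.
In major, degree 4 sits 5 semitones above the tonic. Eb + 5 semitones is pitch class 8, spelled on A as Ab.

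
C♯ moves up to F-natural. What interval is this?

diminished fourth

The letter names run C→F, a span of 3 letter steps, so the interval is some kind of fourth.
C# to F is 4 semitones. A perfect fourth is 5, so 4 makes it diminished.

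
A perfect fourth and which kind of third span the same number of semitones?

augmented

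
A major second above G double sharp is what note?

A##

A second above G lands on the letter A.
A major second spans 2 semitones, so G## moves to pitch class 11. On the letter A that is A##.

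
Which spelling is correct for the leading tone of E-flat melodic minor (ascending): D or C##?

D

Each scale degree takes a distinct letter name. Degree 7 of a scale on E must use the letter D.
D and C## are enharmonically the same pitch, but only D uses the letter D, so it is the correct spelling here.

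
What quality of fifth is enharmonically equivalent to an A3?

doubly diminished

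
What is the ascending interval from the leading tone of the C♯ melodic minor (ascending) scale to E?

The leading tone of C# melodic minor (ascending) is B#.
B# up to E: letters B→E make it a fourth; 4 semitones makes it diminished.

diminished fourth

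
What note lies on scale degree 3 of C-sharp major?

E#

The C# major scale runs C# D# E# F# G# A# B#.
Degree 3 is E#.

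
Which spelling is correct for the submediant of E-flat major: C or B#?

C

Each scale degree takes a distinct letter name. Degree 6 of a scale on E must use the letter C.
C and B# are enharmonically the same pitch, but only C uses the letter C, so it is the correct spelling here.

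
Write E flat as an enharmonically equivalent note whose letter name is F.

Fbb

Plain F sits 2 semitones above Eb, so on the letter F the same pitch needs a double flat: Fbb.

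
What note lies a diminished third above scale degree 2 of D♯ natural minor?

Scale degree 2 of D# natural minor is E#.
A diminished third (2 semitones) above E# lands on the letter G, giving G.

G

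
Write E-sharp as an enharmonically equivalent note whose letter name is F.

F

E# is pitch class 5. The letter F alone is pitch class 5.
Pitch class 5 on F needs no accidental: F.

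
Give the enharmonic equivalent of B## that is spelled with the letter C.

B## is pitch class 1. The letter C alone is pitch class 0.
To reach pitch class 1 from C requires an offset of +1 semitone, i.e. sharp: C#.

C#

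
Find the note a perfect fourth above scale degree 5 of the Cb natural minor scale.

Cb

Scale degree 5 of Cb natural minor is Gb.
A perfect fourth (5 semitones) above Gb lands on the letter C, giving Cb.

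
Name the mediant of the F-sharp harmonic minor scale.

A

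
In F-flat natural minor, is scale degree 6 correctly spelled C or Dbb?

Each scale degree takes a distinct letter name. Degree 6 of a scale on F must use the letter D.
Dbb and C are enharmonically the same pitch, but only Dbb uses the letter D, so it is the correct spelling here.

Dbb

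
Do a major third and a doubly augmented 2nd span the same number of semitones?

Yes

A major third spans 4 semitones; a doubly augmented second spans 4.
They are enharmonically equivalent.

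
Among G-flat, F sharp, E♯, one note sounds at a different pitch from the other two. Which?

In 12-tone equal temperament, enharmonic equivalents share a pitch class. Gb is pitch class 6; F# is pitch class 6; E# is pitch class 5.
Gb and F# share pitch class 6, while E# is pitch class 5.

E#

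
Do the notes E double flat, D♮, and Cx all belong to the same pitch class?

Yes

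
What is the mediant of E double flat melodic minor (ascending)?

Gbb

Degree 3 takes the letter 2 steps above E, which is G.
In melodic minor (ascending), degree 3 sits 3 semitones above the tonic. Ebb + 3 semitones is pitch class 5, spelled on G as Gbb.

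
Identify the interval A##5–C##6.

The letter names run A→C, a span of 2 letter steps, so the interval is some kind of third.
A## to C## is 3 semitones. A major third is 4, so 3 makes it minor.

minor third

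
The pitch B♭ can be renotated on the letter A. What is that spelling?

A#

Bb is pitch class 10. The letter A alone is pitch class 9.
To reach pitch class 10 from A requires an offset of +1 semitone, i.e. sharp: A#.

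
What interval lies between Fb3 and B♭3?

augmented fourth

Counting letters F–G–A–B gives a fourth.
Fb→Bb = 6 semitones, 1 wider than the perfect fourth (5), so augmented.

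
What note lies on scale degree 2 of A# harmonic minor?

Degree 2 takes the letter 1 step above A, which is B.
In harmonic minor, degree 2 sits 2 semitones above the tonic. A# + 2 semitones is pitch class 0, spelled on B as B#.

B#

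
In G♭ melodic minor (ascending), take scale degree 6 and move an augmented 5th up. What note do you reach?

B

Scale degree 6 of Gb melodic minor (ascending) is Eb.
An augmented fifth (8 semitones) above Eb lands on the letter B, giving B.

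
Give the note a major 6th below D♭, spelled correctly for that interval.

Fb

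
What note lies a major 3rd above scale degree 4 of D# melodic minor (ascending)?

Scale degree 4 of D# melodic minor (ascending) is G#.
A major third (4 semitones) above G# lands on the letter B, giving B#.

B#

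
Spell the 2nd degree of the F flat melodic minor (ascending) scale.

Degree 2 takes the letter 1 step above F, which is G.
In melodic minor (ascending), degree 2 sits 2 semitones above the tonic. Fb + 2 semitones is pitch class 6, spelled on G as Gb.

Gb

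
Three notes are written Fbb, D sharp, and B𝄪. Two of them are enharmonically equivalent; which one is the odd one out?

B##

In 12-tone equal temperament, enharmonic equivalents share a pitch class. Fbb is pitch class 3; D# is pitch class 3; B## is pitch class 1.
Fbb and D# share pitch class 3, while B## is pitch class 1.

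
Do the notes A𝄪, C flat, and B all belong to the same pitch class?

Yes

A## = pitch class 11 and Cb = pitch class 11 and B = pitch class 11 — the same pitch class, so they are enharmonic equivalents.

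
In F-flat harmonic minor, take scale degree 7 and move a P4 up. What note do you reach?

Scale degree 7 of Fb harmonic minor is Eb.
A perfect fourth (5 semitones) above Eb lands on the letter A, giving Ab.

Ab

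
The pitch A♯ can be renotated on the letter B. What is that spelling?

Bb

Plain B sits 1 semitone above A#, so on the letter B the same pitch needs a flat: Bb.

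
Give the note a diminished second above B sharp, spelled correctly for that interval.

C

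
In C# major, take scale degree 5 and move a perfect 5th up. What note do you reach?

Scale degree 5 of C# major is G#.
A perfect fifth (7 semitones) above G# lands on the letter D, giving D#.

D#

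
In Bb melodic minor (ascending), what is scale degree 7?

A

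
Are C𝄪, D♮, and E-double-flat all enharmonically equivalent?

Yes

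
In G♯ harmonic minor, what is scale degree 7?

The G# harmonic minor scale runs G# A# B C# D# E F##.
Degree 7 is F##.

F##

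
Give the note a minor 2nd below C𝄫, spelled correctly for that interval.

A second below C lands on the letter B.
A minor second spans 1 semitone, so Cbb moves to pitch class 9. On the letter B that is Bbb.

Bbb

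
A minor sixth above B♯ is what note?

B up a major sixth is G#, so the target letter is G.
From B#, a minor sixth is 8 semitones up: G#.

G#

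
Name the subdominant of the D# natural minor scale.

G#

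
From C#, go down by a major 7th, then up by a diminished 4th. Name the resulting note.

Gb

A major seventh down from C# is D (letter D, 11 semitones down).
A diminished fourth up from D is Gb (letter G, 4 semitones up).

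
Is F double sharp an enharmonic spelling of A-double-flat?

Yes

F## = pitch class 7 and Abb = pitch class 7 — the same pitch class, so they are enharmonic equivalents.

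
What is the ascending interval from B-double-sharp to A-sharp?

diminished seventh

Counting letters B–C–D–E–F–G–A gives a seventh.
B##→A# = 9 semitones, 2 narrower than the major seventh (11), so diminished.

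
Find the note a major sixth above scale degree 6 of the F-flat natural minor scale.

Bbb

Scale degree 6 of Fb natural minor is Dbb.
A major sixth (9 semitones) above Dbb lands on the letter B, giving Bbb.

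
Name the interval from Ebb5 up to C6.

augmented sixth

Counting letters E–F–G–A–B–C gives a sixth.
Ebb→C = 10 semitones, 1 wider than the major sixth (9), so augmented.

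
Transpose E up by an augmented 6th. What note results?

A sixth above E lands on the letter C.
An augmented sixth spans 10 semitones, so E moves to pitch class 2. On the letter C that is C##.

C##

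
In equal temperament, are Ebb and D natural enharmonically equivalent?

Yes

Ebb is pitch class 2; D is pitch class 2.
All spellings map to pitch class 2, so they are enharmonically equivalent.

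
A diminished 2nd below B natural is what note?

A##

A second below B lands on the letter A.
A diminished second spans 0 semitones, so B moves to pitch class 11. On the letter A that is A##.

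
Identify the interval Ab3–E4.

augmented fifth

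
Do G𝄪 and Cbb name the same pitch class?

No

Two spellings are enharmonically equivalent only if they share a pitch class.
Here G## → 9, Cbb → 10; 9 ≠ 10, so they are not.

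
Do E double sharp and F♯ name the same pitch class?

Yes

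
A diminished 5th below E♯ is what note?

A fifth below E lands on the letter A.
A diminished fifth spans 6 semitones, so E# moves to pitch class 11. On the letter A that is A##.

A##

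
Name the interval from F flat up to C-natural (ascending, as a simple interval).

augmented fifth

Counting letters F–G–A–B–C gives a fifth.
Fb→C = 8 semitones, 1 wider than the perfect fifth (7), so augmented.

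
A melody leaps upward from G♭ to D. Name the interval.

augmented fifth

Counting letters G–A–B–C–D gives a fifth.
Gb→D = 8 semitones, 1 wider than the perfect fifth (7), so augmented.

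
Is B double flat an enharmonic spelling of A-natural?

Bbb is pitch class 9; A is pitch class 9.
All spellings map to pitch class 9, so they are enharmonically equivalent.

Yes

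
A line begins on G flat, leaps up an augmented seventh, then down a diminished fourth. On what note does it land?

C##

An augmented seventh up from Gb is F# (letter F, 12 semitones up).
A diminished fourth down from F# is C## (letter C, 4 semitones down).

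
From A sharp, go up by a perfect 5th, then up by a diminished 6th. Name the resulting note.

C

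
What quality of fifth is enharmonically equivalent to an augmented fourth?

An augmented fourth spans 6 semitones.
A fifth spanning 6 semitones is diminished (the perfect fifth is 7).

diminished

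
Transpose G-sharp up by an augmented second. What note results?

A second above G lands on the letter A.
An augmented second spans 3 semitones, so G# moves to pitch class 11. On the letter A that is A##.

A##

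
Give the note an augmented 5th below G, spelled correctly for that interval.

Cb

A fifth below G lands on the letter C.
An augmented fifth spans 8 semitones, so G moves to pitch class 11. On the letter C that is Cb.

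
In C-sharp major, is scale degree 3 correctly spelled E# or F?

Each scale degree takes a distinct letter name. Degree 3 of a scale on C must use the letter E.
E# and F are enharmonically the same pitch, but only E# uses the letter E, so it is the correct spelling here.

E#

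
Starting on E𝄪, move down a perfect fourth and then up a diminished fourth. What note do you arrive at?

A perfect fourth down from E## is B## (letter B, 5 semitones down).
A diminished fourth up from B## is E# (letter E, 4 semitones up).

E#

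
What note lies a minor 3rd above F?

F up a major third is A, so the target letter is A.
From F, a minor third is 3 semitones up: Ab.

Ab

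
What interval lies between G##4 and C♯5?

diminished fourth

The letter names run G→C, a span of 3 letter steps, so the interval is some kind of fourth.
G## to C# is 4 semitones. A perfect fourth is 5, so 4 makes it diminished.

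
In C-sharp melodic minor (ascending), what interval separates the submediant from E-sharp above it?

perfect fifth

The submediant of C# melodic minor (ascending) is A#.
A# up to E#: letters A→E make it a fifth; 7 semitones makes it perfect.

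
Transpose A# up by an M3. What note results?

A third above A lands on the letter C.
A major third spans 4 semitones, so A# moves to pitch class 2. On the letter C that is C##.

C##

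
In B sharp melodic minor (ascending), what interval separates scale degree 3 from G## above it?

augmented fourth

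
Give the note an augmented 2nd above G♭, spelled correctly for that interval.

A

G up a major second is A, so the target letter is A.
From Gb, an augmented second is 3 semitones up: A.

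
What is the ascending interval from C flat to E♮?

augmented third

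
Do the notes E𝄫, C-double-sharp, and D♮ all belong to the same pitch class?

Yes

Ebb = pitch class 2 and C## = pitch class 2 and D = pitch class 2 — the same pitch class, so they are enharmonic equivalents.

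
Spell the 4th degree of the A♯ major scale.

The A# major scale runs A# B# C## D# E# F## G##.
Degree 4 is D#.

D#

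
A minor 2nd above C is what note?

A second above C lands on the letter D.
A minor second spans 1 semitone, so C moves to pitch class 1. On the letter D that is Db.

Db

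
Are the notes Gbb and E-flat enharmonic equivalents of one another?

Two spellings are enharmonically equivalent only if they share a pitch class.
Here Gbb → 5, Eb → 3; 3 ≠ 5, so they are not.

No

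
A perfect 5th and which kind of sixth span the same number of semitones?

diminished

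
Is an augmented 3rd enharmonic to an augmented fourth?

No

An augmented third spans 5 semitones; an augmented fourth spans 6.
The spans differ, so they are not enharmonic equivalents.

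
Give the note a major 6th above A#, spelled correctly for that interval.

A up a major sixth is F#, so the target letter is F.
From A#, a major sixth is 9 semitones up: F##.

F##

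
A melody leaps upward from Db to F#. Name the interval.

augmented third

The letter names run D→F, a span of 2 letter steps, so the interval is some kind of third.
Db to F# is 5 semitones. A major third is 4, so 5 makes it augmented.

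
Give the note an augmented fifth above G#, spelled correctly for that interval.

A fifth above G lands on the letter D.
An augmented fifth spans 8 semitones, so G# moves to pitch class 4. On the letter D that is D##.

D##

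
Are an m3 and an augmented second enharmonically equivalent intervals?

A minor third spans 3 semitones; an augmented second spans 3.
They are enharmonically equivalent.

Yes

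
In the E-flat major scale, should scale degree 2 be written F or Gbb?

F

Each scale degree takes a distinct letter name. Degree 2 of a scale on E must use the letter F.
F and Gbb are enharmonically the same pitch, but only F uses the letter F, so it is the correct spelling here.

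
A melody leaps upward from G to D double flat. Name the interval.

The letter names run G→D, a span of 4 letter steps, so the interval is some kind of fifth.
G to Dbb is 5 semitones. A perfect fifth is 7, so 5 makes it doubly diminished.

doubly diminished fifth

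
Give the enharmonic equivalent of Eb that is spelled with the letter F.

Eb is pitch class 3. The letter F alone is pitch class 5.
To reach pitch class 3 from F requires an offset of -2 semitones, i.e. double flat: Fbb.

Fbb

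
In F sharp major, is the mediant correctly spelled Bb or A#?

A#

Each scale degree takes a distinct letter name. Degree 3 of a scale on F must use the letter A.
A# and Bb are enharmonically the same pitch, but only A# uses the letter A, so it is the correct spelling here.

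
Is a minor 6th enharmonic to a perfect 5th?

No

A minor sixth spans 8 semitones; a perfect fifth spans 7.
The spans differ, so they are not enharmonic equivalents.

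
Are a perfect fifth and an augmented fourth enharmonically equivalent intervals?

No

A perfect fifth spans 7 semitones; an augmented fourth spans 6.
The spans differ, so they are not enharmonic equivalents.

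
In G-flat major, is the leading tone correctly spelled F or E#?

F

Each scale degree takes a distinct letter name. Degree 7 of a scale on G must use the letter F.
F and E# are enharmonically the same pitch, but only F uses the letter F, so it is the correct spelling here.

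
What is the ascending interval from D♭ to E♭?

The letter names run D→E, a span of 1 letter step, so the interval is some kind of second.
Db to Eb is 2 semitones. A major second is 2, so 2 makes it major.

major second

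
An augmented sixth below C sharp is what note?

Eb

A sixth below C lands on the letter E.
An augmented sixth spans 10 semitones, so C# moves to pitch class 3. On the letter E that is Eb.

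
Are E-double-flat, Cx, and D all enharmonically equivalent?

Ebb = pitch class 2 and C## = pitch class 2 and D = pitch class 2 — the same pitch class, so they are enharmonic equivalents.

Yes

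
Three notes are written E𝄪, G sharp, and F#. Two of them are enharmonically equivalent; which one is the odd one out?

In 12-tone equal temperament, enharmonic equivalents share a pitch class. E## is pitch class 6; G# is pitch class 8; F# is pitch class 6.
E## and F# share pitch class 6, while G# is pitch class 8.

G#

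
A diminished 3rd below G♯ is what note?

E##

A third below G lands on the letter E.
A diminished third spans 2 semitones, so G# moves to pitch class 6. On the letter E that is E##.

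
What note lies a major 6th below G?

Bb

A sixth below G lands on the letter B.
A major sixth spans 9 semitones, so G moves to pitch class 10. On the letter B that is Bb.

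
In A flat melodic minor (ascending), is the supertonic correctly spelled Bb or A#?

Each scale degree takes a distinct letter name. Degree 2 of a scale on A must use the letter B.
Bb and A# are enharmonically the same pitch, but only Bb uses the letter B, so it is the correct spelling here.

Bb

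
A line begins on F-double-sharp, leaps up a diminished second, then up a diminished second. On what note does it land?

A diminished second up from F## is G (letter G, 0 semitones up).
A diminished second up from G is Abb (letter A, 0 semitones up).

Abb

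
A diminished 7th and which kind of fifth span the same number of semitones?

doubly augmented

A diminished seventh spans 9 semitones.
A fifth spanning 9 semitones is doubly augmented (the perfect fifth is 7).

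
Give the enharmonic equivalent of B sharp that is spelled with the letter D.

Dbb

B# is pitch class 0. The letter D alone is pitch class 2.
To reach pitch class 0 from D requires an offset of -2 semitones, i.e. double flat: Dbb.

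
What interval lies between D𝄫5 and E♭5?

augmented second

The letter names run D→E, a span of 1 letter step, so the interval is some kind of second.
Dbb to Eb is 3 semitones. A major second is 2, so 3 makes it augmented.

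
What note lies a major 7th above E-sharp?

D##

A seventh above E lands on the letter D.
A major seventh spans 11 semitones, so E# moves to pitch class 4. On the letter D that is D##.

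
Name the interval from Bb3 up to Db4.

minor third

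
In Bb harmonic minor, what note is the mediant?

Degree 3 takes the letter 2 steps above B, which is D.
In harmonic minor, degree 3 sits 3 semitones above the tonic. Bb + 3 semitones is pitch class 1, spelled on D as Db.

Db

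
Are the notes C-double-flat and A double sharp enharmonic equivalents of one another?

No

Two spellings are enharmonically equivalent only if they share a pitch class.
Here Cbb → 10, A## → 11; 10 ≠ 11, so they are not.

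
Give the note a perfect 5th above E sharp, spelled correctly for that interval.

B#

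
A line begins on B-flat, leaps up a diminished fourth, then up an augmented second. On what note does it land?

A diminished fourth up from Bb is Ebb (letter E, 4 semitones up).
An augmented second up from Ebb is F (letter F, 3 semitones up).

F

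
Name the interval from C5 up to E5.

Counting letters C–D–E gives a third.
C→E = 4 semitones, exactly the major third.

major third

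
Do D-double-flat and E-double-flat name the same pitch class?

No

Dbb is pitch class 0; Ebb is pitch class 2.
The pitch classes differ (0 vs. 2), so they are not enharmonic equivalents.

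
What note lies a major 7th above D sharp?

C##

A seventh above D lands on the letter C.
A major seventh spans 11 semitones, so D# moves to pitch class 2. On the letter C that is C##.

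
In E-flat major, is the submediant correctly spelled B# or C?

C

Each scale degree takes a distinct letter name. Degree 6 of a scale on E must use the letter C.
C and B# are enharmonically the same pitch, but only C uses the letter C, so it is the correct spelling here.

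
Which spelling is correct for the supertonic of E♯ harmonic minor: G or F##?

F##

Each scale degree takes a distinct letter name. Degree 2 of a scale on E must use the letter F.
F## and G are enharmonically the same pitch, but only F## uses the letter F, so it is the correct spelling here.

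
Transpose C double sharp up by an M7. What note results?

A seventh above C lands on the letter B.
A major seventh spans 11 semitones, so C## moves to pitch class 1. On the letter B that is B##.

B##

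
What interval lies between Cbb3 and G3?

doubly augmented fifth

Counting letters C–D–E–F–G gives a fifth.
Cbb→G = 9 semitones, 2 wider than the perfect fifth (7), so doubly augmented.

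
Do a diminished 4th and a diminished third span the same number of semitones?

No

A diminished fourth spans 4 semitones; a diminished third spans 2.
The spans differ, so they are not enharmonic equivalents.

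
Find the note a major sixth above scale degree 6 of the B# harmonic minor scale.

Scale degree 6 of B# harmonic minor is G#.
A major sixth (9 semitones) above G# lands on the letter E, giving E#.

E#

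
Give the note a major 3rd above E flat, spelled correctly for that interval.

G

E up a major third is G#, so the target letter is G.
From Eb, a major third is 4 semitones up: G.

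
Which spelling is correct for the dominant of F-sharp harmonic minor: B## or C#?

Each scale degree takes a distinct letter name. Degree 5 of a scale on F must use the letter C.
C# and B## are enharmonically the same pitch, but only C# uses the letter C, so it is the correct spelling here.

C#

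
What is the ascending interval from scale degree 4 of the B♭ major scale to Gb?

Scale degree 4 of Bb major is Eb.
Eb up to Gb: letters E→G make it a third; 3 semitones makes it minor.

minor third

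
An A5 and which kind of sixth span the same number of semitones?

minor

An augmented fifth spans 8 semitones.
A sixth spanning 8 semitones is minor (the major sixth is 9).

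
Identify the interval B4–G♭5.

diminished sixth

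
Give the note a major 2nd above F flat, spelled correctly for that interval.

F up a major second is G, so the target letter is G.
From Fb, a major second is 2 semitones up: Gb.

Gb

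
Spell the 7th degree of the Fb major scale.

Eb

The Fb major scale runs Fb Gb Ab Bbb Cb Db Eb.
Degree 7 is Eb.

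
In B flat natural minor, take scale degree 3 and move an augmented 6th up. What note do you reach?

Scale degree 3 of Bb natural minor is Db.
An augmented sixth (10 semitones) above Db lands on the letter B, giving B.

B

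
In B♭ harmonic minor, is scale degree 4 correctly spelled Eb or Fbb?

Eb

Each scale degree takes a distinct letter name. Degree 4 of a scale on B must use the letter E.
Eb and Fbb are enharmonically the same pitch, but only Eb uses the letter E, so it is the correct spelling here.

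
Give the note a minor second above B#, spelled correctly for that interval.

C#

A second above B lands on the letter C.
A minor second spans 1 semitone, so B# moves to pitch class 1. On the letter C that is C#.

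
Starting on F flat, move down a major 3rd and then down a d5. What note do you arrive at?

Gb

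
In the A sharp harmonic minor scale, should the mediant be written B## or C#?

C#

Each scale degree takes a distinct letter name. Degree 3 of a scale on A must use the letter C.
C# and B## are enharmonically the same pitch, but only C# uses the letter C, so it is the correct spelling here.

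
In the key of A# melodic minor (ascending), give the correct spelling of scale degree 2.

B#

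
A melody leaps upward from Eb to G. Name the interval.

major third

The letter names run E→G, a span of 2 letter steps, so the interval is some kind of third.
Eb to G is 4 semitones. A major third is 4, so 4 makes it major.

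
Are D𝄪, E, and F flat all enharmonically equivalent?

D## is pitch class 4; E is pitch class 4; Fb is pitch class 4.
All spellings map to pitch class 4, so they are enharmonically equivalent.

Yes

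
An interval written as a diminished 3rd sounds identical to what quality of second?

major

A diminished third spans 2 semitones.
A second spanning 2 semitones is major (the major second is 2).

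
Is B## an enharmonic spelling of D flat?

B## is pitch class 1; Db is pitch class 1.
All spellings map to pitch class 1, so they are enharmonically equivalent.

Yes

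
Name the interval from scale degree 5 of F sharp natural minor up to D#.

major second

Scale degree 5 of F# natural minor is C#.
C# up to D#: letters C→D make it a second; 2 semitones makes it major.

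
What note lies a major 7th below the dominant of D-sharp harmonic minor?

B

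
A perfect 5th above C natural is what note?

A fifth above C lands on the letter G.
A perfect fifth spans 7 semitones, so C moves to pitch class 7. On the letter G that is G.

G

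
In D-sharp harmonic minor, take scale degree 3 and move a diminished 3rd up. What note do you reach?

Ab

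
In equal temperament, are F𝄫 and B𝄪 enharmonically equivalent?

No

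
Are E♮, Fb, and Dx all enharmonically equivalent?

Yes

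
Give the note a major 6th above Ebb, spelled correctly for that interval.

Cb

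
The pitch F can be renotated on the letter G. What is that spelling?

Gbb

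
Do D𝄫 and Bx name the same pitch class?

Dbb is pitch class 0; B## is pitch class 1.
The pitch classes differ (0 vs. 1), so they are not enharmonic equivalents.

No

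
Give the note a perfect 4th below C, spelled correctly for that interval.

G

C down a perfect fourth is G, so the target letter is G.
From C, a perfect fourth is 5 semitones down: G.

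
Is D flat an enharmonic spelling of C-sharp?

Yes

Db is pitch class 1; C# is pitch class 1.
All spellings map to pitch class 1, so they are enharmonically equivalent.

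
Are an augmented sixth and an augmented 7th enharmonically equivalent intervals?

No

An augmented sixth spans 10 semitones; an augmented seventh spans 12.
The spans differ, so they are not enharmonic equivalents.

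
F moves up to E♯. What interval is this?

augmented seventh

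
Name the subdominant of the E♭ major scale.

Ab

The Eb major scale runs Eb F G Ab Bb C D.
Degree 4 is Ab.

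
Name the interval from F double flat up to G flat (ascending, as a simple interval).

Counting letters F–G gives a second.
Fbb→Gb = 3 semitones, 1 wider than the major second (2), so augmented.

augmented second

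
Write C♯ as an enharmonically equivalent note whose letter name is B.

Plain B sits 2 semitones below C#, so on the letter B the same pitch needs a double sharp: B##.

B##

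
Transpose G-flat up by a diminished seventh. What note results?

Fbb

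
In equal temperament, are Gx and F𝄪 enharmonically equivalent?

No

G## is pitch class 9; F## is pitch class 7.
The pitch classes differ (9 vs. 7), so they are not enharmonic equivalents.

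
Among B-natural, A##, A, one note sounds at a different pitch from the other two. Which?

In 12-tone equal temperament, enharmonic equivalents share a pitch class. B is pitch class 11; A## is pitch class 11; A is pitch class 9.
B and A## share pitch class 11, while A is pitch class 9.

A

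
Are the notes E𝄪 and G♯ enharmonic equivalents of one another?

E## is pitch class 6; G# is pitch class 8.
The pitch classes differ (6 vs. 8), so they are not enharmonic equivalents.

No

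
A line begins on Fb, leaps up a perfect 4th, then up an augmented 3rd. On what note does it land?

D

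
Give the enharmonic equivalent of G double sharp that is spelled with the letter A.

A

G## is pitch class 9. The letter A alone is pitch class 9.
Pitch class 9 on A needs no accidental: A.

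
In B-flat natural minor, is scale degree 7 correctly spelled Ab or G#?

Ab

Each scale degree takes a distinct letter name. Degree 7 of a scale on B must use the letter A.
Ab and G# are enharmonically the same pitch, but only Ab uses the letter A, so it is the correct spelling here.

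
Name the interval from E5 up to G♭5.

The letter names run E→G, a span of 2 letter steps, so the interval is some kind of third.
E to Gb is 2 semitones. A major third is 4, so 2 makes it diminished.

diminished third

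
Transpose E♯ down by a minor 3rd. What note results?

E down a major third is C, so the target letter is C.
From E#, a minor third is 3 semitones down: C##.

C##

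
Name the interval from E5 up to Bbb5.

doubly diminished fifth

Counting letters E–F–G–A–B gives a fifth.
E→Bbb = 5 semitones, 2 narrower than the perfect fifth (7), so doubly diminished.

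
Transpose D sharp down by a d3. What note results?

B##

D down a major third is Bb, so the target letter is B.
From D#, a diminished third is 2 semitones down: B##.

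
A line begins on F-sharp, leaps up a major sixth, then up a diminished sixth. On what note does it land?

A major sixth up from F# is D# (letter D, 9 semitones up).
A diminished sixth up from D# is Bb (letter B, 7 semitones up).

Bb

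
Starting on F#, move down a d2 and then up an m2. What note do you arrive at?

F##

A diminished second down from F# is E## (letter E, 0 semitones down).
A minor second up from E## is F## (letter F, 1 semitone up).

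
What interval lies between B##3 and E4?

doubly diminished fourth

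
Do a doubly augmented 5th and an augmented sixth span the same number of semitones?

No

A doubly augmented fifth spans 9 semitones; an augmented sixth spans 10.
The spans differ, so they are not enharmonic equivalents.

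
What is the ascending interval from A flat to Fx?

doubly augmented sixth

Counting letters A–B–C–D–E–F gives a sixth.
Ab→F## = 11 semitones, 2 wider than the major sixth (9), so doubly augmented.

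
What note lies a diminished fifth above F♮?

Cb

A fifth above F lands on the letter C.
A diminished fifth spans 6 semitones, so F moves to pitch class 11. On the letter C that is Cb.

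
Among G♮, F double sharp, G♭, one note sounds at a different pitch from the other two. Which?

In 12-tone equal temperament, enharmonic equivalents share a pitch class. G is pitch class 7; F## is pitch class 7; Gb is pitch class 6.
G and F## share pitch class 7, while Gb is pitch class 6.

Gb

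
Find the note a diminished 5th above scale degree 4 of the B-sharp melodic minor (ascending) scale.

B

Scale degree 4 of B# melodic minor (ascending) is E#.
A diminished fifth (6 semitones) above E# lands on the letter B, giving B.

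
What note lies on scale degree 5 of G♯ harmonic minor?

The G# harmonic minor scale runs G# A# B C# D# E F##.
Degree 5 is D#.

D#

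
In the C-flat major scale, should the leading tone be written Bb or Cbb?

Each scale degree takes a distinct letter name. Degree 7 of a scale on C must use the letter B.
Bb and Cbb are enharmonically the same pitch, but only Bb uses the letter B, so it is the correct spelling here.

Bb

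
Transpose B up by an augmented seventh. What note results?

A seventh above B lands on the letter A.
An augmented seventh spans 12 semitones, so B moves to pitch class 11. On the letter A that is A##.

A##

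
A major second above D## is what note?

D up a major second is E, so the target letter is E.
From D##, a major second is 2 semitones up: E##.

E##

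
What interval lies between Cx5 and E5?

The letter names run C→E, a span of 2 letter steps, so the interval is some kind of third.
C## to E is 2 semitones. A major third is 4, so 2 makes it diminished.

diminished third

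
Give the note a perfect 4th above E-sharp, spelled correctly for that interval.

A#

E up a perfect fourth is A, so the target letter is A.
From E#, a perfect fourth is 5 semitones up: A#.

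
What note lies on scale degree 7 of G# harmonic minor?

F##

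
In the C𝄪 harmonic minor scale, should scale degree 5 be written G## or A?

G##

Each scale degree takes a distinct letter name. Degree 5 of a scale on C must use the letter G.
G## and A are enharmonically the same pitch, but only G## uses the letter G, so it is the correct spelling here.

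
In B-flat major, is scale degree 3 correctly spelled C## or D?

D

Each scale degree takes a distinct letter name. Degree 3 of a scale on B must use the letter D.
D and C## are enharmonically the same pitch, but only D uses the letter D, so it is the correct spelling here.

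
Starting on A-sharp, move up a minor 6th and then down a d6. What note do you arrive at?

A minor sixth up from A# is F# (letter F, 8 semitones up).
A diminished sixth down from F# is A## (letter A, 7 semitones down).

A##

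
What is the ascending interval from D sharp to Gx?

Counting letters D–E–F–G gives a fourth.
D#→G## = 6 semitones, 1 wider than the perfect fourth (5), so augmented.

augmented fourth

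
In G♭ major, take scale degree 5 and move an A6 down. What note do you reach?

Fbb

Scale degree 5 of Gb major is Db.
An augmented sixth (10 semitones) below Db lands on the letter F, giving Fbb.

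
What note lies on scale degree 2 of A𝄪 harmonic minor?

Degree 2 takes the letter 1 step above A, which is B.
In harmonic minor, degree 2 sits 2 semitones above the tonic. A## + 2 semitones is pitch class 1, spelled on B as B##.

B##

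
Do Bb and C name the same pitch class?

Two spellings are enharmonically equivalent only if they share a pitch class.
Here Bb → 10, C → 0; 0 ≠ 10, so they are not.

No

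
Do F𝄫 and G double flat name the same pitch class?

No

Fbb is pitch class 3; Gbb is pitch class 5.
The pitch classes differ (3 vs. 5), so they are not enharmonic equivalents.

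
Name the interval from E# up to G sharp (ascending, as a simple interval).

minor third

The letter names run E→G, a span of 2 letter steps, so the interval is some kind of third.
E# to G# is 3 semitones. A major third is 4, so 3 makes it minor.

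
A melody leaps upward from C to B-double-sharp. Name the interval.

doubly augmented seventh

The letter names run C→B, a span of 6 letter steps, so the interval is some kind of seventh.
C to B## is 13 semitones. A major seventh is 11, so 13 makes it doubly augmented.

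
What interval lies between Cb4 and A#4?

doubly augmented sixth

Counting letters C–D–E–F–G–A gives a sixth.
Cb→A# = 11 semitones, 2 wider than the major sixth (9), so doubly augmented.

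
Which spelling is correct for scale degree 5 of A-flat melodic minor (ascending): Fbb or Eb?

Eb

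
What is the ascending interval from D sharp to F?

Counting letters D–E–F gives a third.
D#→F = 2 semitones, 2 narrower than the major third (4), so diminished.

diminished third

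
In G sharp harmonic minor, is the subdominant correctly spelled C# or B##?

C#

Each scale degree takes a distinct letter name. Degree 4 of a scale on G must use the letter C.
C# and B## are enharmonically the same pitch, but only C# uses the letter C, so it is the correct spelling here.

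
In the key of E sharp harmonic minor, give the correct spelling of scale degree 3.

G#

The E# harmonic minor scale runs E# F## G# A# B# C# D##.
Degree 3 is G#.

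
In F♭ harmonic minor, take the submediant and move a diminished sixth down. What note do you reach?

F

The submediant of Fb harmonic minor is Dbb.
A diminished sixth (7 semitones) below Dbb lands on the letter F, giving F.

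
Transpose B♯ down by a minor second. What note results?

A##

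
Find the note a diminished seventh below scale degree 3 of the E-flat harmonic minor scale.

A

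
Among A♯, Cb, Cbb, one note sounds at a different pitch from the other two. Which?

In 12-tone equal temperament, enharmonic equivalents share a pitch class. A# is pitch class 10; Cb is pitch class 11; Cbb is pitch class 10.
A# and Cbb share pitch class 10, while Cb is pitch class 11.

Cb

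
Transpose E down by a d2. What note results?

D##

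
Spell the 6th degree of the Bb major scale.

G

The Bb major scale runs Bb C D Eb F G A.
Degree 6 is G.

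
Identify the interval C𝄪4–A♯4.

Counting letters C–D–E–F–G–A gives a sixth.
C##→A# = 8 semitones, 1 narrower than the major sixth (9), so minor.

minor sixth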